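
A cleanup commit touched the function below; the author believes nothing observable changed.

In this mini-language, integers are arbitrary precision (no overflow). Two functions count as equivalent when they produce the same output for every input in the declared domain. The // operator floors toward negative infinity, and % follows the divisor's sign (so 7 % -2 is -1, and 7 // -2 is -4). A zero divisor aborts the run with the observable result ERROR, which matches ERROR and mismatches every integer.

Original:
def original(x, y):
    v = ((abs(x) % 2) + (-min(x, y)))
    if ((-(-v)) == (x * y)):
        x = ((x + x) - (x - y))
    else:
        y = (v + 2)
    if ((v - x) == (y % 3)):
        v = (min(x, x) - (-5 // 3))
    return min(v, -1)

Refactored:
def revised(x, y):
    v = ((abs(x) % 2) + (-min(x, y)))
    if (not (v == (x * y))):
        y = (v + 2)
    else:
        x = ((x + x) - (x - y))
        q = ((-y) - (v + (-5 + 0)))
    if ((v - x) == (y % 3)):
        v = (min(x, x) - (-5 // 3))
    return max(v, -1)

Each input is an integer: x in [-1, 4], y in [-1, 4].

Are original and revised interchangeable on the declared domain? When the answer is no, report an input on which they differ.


Input x=-1, y=-1: -1 from original versus 2 from revised.
verdict: not equivalent; witness: x=-1, y=-1


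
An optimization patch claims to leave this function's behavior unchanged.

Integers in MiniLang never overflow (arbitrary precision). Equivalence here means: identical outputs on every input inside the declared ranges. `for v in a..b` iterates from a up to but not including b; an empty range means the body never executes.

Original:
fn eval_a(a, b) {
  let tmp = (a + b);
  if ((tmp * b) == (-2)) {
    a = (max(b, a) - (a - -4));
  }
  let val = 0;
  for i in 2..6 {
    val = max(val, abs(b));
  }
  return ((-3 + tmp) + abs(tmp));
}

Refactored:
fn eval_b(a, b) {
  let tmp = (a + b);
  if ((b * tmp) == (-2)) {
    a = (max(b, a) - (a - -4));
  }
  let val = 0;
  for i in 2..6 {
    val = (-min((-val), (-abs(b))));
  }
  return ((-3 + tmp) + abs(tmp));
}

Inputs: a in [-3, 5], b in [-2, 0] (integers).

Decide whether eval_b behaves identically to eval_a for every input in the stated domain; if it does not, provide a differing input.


Comparing the listings, the differences include: min/max/abs usage differs.
One worked example (a=-1, b=0) — eval_a: tmp becomes -1; next ((tmp * b) == (-2)) evaluates to false; next val becomes 0; next at i=2:; next val becomes 0; next at i=3:; next val becomes 0; next at i=4:; next val becomes 0; next at i=5:; next val becomes 0; next final value -3; eval_b: tmp becomes -1; next ((b * tmp) == (-2)) evaluates to false; next val becomes 0; next at i=2:; next val becomes 0; next at i=3:; next val becomes 0; next at i=4:; next val becomes 0; next at i=5:; next val becomes 0; next final value -3; agreement on -3.
Every one of the 27 inputs gives matching results.
verdict: equivalent


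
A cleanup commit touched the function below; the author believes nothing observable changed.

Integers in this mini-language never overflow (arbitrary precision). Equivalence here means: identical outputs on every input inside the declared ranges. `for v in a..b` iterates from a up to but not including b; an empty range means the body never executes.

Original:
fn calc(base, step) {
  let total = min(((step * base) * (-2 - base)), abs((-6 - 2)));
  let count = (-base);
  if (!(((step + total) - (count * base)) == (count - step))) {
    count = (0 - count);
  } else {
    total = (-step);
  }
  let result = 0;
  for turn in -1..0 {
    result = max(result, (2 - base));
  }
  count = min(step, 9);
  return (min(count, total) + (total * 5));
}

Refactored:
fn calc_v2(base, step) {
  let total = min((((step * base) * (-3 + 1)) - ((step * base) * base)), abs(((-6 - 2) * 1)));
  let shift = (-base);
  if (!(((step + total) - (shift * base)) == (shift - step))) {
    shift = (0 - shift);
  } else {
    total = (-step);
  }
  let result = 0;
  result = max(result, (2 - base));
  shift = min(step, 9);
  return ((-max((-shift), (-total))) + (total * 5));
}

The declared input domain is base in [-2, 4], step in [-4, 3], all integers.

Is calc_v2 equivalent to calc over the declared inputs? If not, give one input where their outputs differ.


The two are interchangeable: arithmetic usage differs, and local variable names differ, and min/max/abs usage differs, and statement counts differ, and constant usage differs, and loop structure differs, and every declared input agrees.
Spot check at base=0, step=-2 — calc: total = 0; count = 0; (!(((step + total) - (count * base)) == (count - step))) -> true; count = 0; result = 0; [turn=-1]; result = 2; count = -2; return -2. calc_v2: total = 0; shift = 0; (!(((step + total) - (shift * base)) == (shift - step))) -> true; shift = 0; result = 0; result = 2; shift = -2; return -2. Both give -2.
Checked all 56 inputs in the declared domain: the outputs agree on every one.
verdict: equivalent


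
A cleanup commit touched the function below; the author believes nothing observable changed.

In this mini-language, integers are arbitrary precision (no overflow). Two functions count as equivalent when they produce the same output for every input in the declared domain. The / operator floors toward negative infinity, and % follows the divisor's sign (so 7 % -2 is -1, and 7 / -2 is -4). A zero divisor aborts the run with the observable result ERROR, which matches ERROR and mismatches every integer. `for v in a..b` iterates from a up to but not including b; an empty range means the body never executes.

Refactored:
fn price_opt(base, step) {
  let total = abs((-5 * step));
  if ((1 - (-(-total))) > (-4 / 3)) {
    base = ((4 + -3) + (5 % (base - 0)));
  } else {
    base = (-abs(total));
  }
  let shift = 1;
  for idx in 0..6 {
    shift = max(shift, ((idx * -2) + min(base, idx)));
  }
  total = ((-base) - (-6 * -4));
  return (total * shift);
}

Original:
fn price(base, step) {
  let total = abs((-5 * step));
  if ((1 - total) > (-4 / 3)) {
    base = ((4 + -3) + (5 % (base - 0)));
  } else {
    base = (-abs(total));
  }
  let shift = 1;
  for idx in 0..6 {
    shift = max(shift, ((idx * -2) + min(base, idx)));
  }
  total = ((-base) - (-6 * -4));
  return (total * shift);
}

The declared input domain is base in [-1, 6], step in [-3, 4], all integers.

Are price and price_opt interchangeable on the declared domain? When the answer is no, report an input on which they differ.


Equivalent — the differences include same computation, different form, yet no declared input distinguishes the two.
As a probe, take base=-1, step=-2: price runs total becomes 10; next ((1 - total) > (-4 / 3)) evaluates to false; next base becomes -10; next shift becomes 1; next at idx=0:; next shift becomes 1; next at idx=1:; next shift becomes 1; next at idx=2:; next shift becomes 1; next at idx=3:; next shift becomes 1; next at idx=4:; next shift becomes 1; next at idx=5:; next shift becomes 1; next total becomes -14; next final value -14; price_opt runs total becomes 10; next ((1 - (-(-total))) > (-4 / 3)) evaluates to false; next base becomes -10; next shift becomes 1; next at idx=0:; next shift becomes 1; next at idx=1:; next shift becomes 1; next at idx=2:; next shift becomes 1; next at idx=3:; next shift becomes 1; next at idx=4:; next shift becomes 1; next at idx=5:; next shift becomes 1; next total becomes -14; next final value -14; both end at -14.
Across all 64 domain points the two functions coincide.
verdict: equivalent


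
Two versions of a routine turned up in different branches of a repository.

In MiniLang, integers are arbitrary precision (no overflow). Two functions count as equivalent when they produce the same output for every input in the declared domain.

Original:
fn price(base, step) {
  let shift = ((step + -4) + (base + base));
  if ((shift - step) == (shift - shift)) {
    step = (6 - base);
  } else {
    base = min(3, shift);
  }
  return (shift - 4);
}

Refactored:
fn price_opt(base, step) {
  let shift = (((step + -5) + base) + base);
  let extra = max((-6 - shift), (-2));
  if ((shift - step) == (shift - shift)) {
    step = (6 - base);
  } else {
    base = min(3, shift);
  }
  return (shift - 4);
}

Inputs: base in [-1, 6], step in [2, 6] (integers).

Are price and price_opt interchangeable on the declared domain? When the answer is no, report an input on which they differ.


base=-1, step=2 yields -8 from price but -9 from price_opt.
verdict: not equivalent; witness: base=-1, step=2


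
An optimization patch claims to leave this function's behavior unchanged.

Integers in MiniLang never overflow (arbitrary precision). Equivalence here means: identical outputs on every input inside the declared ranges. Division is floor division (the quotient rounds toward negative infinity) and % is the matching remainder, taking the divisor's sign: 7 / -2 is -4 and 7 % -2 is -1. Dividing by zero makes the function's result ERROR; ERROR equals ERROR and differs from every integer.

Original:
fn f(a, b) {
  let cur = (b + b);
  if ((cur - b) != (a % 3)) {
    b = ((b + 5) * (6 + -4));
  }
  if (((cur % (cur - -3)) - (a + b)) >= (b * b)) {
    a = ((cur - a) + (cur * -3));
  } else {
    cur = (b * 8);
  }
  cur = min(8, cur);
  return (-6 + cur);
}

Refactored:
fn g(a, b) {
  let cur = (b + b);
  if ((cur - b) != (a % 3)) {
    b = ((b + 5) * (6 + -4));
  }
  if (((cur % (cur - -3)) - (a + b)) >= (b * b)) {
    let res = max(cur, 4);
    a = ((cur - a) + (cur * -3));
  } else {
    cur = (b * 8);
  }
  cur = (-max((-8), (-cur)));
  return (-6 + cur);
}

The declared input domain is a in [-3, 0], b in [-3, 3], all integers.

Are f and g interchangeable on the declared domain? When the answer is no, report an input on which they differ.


The two are interchangeable: min/max/abs usage differs, local variable names differ, constant usage differs, statement counts differ, and every declared input agrees.
Tracing a=-2, b=1: f: cur becomes 2; next ((cur - b) != (a % 3)) evaluates to false; next (((cur % (cur - -3)) - (a + b)) >= (b * b)) evaluates to true; next a becomes -2; next cur becomes 2; next final value -4 | g: cur becomes 2; next ((cur - b) != (a % 3)) evaluates to false; next (((cur % (cur - -3)) - (a + b)) >= (b * b)) evaluates to true; next res becomes 4; next a becomes -2; next cur becomes 2; next final value -4 — matching result -4.
Checked all 28 inputs in the declared domain: the outputs agree on every one.
verdict: equivalent


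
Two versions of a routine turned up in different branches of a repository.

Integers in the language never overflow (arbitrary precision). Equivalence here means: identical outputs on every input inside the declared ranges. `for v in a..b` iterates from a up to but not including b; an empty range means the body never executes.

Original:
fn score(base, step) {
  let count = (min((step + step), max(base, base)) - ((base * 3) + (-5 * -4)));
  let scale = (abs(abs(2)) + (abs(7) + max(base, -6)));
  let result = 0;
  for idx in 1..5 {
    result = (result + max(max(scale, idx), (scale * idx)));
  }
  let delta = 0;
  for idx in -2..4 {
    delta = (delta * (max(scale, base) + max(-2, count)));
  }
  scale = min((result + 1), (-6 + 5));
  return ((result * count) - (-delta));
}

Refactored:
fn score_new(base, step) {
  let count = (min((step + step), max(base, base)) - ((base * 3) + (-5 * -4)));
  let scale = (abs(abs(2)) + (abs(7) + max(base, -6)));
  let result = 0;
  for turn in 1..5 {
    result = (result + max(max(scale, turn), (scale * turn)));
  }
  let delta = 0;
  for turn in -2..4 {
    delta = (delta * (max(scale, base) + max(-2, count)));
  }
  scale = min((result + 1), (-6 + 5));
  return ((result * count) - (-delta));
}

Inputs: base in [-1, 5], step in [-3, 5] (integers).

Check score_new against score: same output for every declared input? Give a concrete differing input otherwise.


Reading the diff, among the changes: local variable names differ.
As a probe, take base=5, step=4: score runs count=-30, then scale=14, then result=0, then (idx=1), then result=14, then (idx=2), then result=42, then (idx=3), then result=84, then (idx=4), then result=140, then delta=0, then (idx=-2), then delta=0, then (idx=-1), then delta=0, then (idx=0), then delta=0, then (idx=1), then delta=0, then (idx=2), then delta=0, then (idx=3), then delta=0, then scale=-1, then returns -4200; score_new runs count=-30, then scale=14, then result=0, then (turn=1), then result=14, then (turn=2), then result=42, then (turn=3), then result=84, then (turn=4), then result=140, then delta=0, then (turn=-2), then delta=0, then (turn=-1), then delta=0, then (turn=0), then delta=0, then (turn=1), then delta=0, then (turn=2), then delta=0, then (turn=3), then delta=0, then scale=-1, then returns -4200; both end at -4200.
Checked all 63 inputs in the declared domain: the outputs agree on every one.
verdict: equivalent


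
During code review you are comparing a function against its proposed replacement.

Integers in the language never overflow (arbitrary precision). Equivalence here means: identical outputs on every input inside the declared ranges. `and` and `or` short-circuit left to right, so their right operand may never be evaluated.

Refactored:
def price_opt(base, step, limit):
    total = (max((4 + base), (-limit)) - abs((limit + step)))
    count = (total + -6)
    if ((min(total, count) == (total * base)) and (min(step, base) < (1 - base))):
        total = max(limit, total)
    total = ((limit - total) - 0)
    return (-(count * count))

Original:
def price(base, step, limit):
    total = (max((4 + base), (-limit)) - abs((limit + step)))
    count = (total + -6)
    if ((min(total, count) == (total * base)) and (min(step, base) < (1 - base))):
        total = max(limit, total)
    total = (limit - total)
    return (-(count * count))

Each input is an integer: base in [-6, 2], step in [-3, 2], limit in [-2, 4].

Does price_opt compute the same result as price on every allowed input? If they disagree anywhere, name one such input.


Changes here: arithmetic usage differs, and constant usage differs; the full 378-point sweep finds no disagreement.
verdict: equivalent


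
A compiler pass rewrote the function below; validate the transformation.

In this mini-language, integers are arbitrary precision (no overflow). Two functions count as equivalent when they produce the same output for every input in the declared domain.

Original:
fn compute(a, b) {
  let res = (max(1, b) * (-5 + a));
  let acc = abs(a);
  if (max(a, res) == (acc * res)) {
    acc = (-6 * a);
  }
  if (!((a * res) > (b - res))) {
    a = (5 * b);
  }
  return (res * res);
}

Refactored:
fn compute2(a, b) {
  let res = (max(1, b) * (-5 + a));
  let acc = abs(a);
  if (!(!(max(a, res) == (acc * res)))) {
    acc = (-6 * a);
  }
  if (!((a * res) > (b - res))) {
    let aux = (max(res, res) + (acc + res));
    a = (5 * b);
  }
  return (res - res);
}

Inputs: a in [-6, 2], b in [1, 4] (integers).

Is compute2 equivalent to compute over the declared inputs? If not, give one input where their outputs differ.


The rewrite breaks on a=-6, b=1, where the results are 121 and 0.
compute: res = -11; acc = 6; (max(a, res) == (acc * res)) -> false; (!((a * res) > (b - res))) -> false; return 121
compute2: res = -11; acc = 6; (!(!(max(a, res) == (acc * res)))) -> false; (!((a * res) > (b - res))) -> false; return 0
verdict: not equivalent; witness: a=-6, b=1


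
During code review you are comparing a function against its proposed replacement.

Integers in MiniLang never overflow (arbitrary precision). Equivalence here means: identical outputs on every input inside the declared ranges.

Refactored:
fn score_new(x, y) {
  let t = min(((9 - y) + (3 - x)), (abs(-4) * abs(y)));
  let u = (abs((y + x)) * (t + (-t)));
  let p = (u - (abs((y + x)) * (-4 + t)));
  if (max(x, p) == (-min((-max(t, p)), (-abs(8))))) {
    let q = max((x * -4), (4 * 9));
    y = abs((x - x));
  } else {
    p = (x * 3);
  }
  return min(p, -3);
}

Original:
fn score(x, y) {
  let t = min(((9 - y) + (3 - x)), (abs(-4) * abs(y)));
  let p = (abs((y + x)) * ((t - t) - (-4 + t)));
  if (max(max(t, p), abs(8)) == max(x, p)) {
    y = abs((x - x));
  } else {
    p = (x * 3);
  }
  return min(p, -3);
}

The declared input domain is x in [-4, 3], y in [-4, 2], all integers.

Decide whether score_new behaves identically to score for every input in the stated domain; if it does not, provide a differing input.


The two versions differ — the changes include statement counts differ, local variable names differ, arithmetic usage differs, constant usage differs, min/max/abs usage differs.
Spot check at x=-4, y=1 — score: t = 4; p = 0; (max(max(t, p), abs(8)) == max(x, p)) -> false; p = -12; return -12. score_new: t = 4; u = 0; p = 0; (max(x, p) == (-min((-max(t, p)), (-abs(8))))) -> false; p = -12; return -12. Both give -12.
An exhaustive pass over the 56 declared inputs shows identical outputs.
verdict: equivalent


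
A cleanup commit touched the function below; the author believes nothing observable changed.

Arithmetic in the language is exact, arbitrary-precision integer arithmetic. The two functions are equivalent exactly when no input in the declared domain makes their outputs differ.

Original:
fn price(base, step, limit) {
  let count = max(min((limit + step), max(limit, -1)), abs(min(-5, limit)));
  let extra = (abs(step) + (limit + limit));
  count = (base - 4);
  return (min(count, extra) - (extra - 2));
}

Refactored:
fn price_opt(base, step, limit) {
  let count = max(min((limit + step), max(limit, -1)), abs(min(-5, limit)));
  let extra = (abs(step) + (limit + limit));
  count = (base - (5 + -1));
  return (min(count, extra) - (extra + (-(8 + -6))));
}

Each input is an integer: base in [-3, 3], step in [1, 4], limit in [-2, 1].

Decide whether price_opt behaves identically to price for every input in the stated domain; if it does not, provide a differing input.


The two are interchangeable: arithmetic usage differs; constant usage differs, and every declared input agrees.
As a probe, take base=-2, step=1, limit=1: price runs count=5, then extra=3, then count=-6, then returns -7; price_opt runs count=5, then extra=3, then count=-6, then returns -7; both end at -7.
Across all 112 domain points the two functions coincide.
verdict: equivalent


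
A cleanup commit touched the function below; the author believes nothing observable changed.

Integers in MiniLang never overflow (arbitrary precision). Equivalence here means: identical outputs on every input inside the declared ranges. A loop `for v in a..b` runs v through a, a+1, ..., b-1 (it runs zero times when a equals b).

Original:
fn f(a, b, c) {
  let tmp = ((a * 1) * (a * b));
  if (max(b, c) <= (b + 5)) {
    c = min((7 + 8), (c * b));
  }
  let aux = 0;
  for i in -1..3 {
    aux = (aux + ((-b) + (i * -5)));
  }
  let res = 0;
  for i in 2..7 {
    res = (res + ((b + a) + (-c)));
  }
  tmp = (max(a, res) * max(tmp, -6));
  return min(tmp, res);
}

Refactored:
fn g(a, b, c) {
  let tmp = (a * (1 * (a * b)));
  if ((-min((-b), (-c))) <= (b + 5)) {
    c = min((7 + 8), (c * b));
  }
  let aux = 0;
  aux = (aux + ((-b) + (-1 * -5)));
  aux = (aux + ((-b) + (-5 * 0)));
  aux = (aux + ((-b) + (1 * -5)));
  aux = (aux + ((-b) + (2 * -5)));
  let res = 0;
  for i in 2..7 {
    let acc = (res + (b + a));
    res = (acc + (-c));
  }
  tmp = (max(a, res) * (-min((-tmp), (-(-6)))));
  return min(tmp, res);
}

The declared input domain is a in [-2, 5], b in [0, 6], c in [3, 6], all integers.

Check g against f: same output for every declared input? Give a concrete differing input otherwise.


The two are interchangeable: local variable names differ, and loop structure differs, and constant usage differs, and statement counts differ, and min/max/abs usage differs, and arithmetic usage differs, and every declared input agrees.
Tracing a=-2, b=3, c=4: f: tmp=12, then (max(b, c) <= (b + 5)) is true, then c=12, then aux=0, then (i=-1), then aux=2, then (i=0), then aux=-1, then (i=1), then aux=-9, then (i=2), then aux=-22, then res=0, then (i=2), then res=-11, then (i=3), then res=-22, then (i=4), then res=-33, then (i=5), then res=-44, then (i=6), then res=-55, then tmp=-24, then returns -55 | g: tmp=12, then ((-min((-b), (-c))) <= (b + 5)) is true, then c=12, then aux=0, then aux=2, then aux=-1, then aux=-9, then aux=-22, then res=0, then (i=2), then acc=1, then res=-11, then (i=3), then acc=-10, then res=-22, then (i=4), then acc=-21, then res=-33, then (i=5), then acc=-32, then res=-44, then (i=6), then acc=-43, then res=-55, then tmp=-24, then returns -55 — matching result -55.
Sweeping the whole domain (224 inputs) finds no disagreement.
verdict: equivalent


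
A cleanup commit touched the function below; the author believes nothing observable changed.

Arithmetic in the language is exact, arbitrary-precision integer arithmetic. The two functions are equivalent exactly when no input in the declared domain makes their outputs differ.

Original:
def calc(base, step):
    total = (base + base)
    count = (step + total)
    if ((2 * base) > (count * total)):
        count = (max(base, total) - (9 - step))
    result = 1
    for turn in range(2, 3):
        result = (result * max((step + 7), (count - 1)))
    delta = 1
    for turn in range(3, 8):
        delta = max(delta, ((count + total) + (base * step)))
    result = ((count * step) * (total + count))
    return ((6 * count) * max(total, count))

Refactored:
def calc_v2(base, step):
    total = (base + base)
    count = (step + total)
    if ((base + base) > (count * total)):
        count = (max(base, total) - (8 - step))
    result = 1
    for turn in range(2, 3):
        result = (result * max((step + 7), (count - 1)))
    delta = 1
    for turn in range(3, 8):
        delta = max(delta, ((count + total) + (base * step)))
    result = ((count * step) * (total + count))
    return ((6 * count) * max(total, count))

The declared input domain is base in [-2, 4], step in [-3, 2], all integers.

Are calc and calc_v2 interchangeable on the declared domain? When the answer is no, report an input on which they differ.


These are not equivalent — on base=1, step=-3 the outputs split (-120 vs -108).
calc: total=2, then count=-1, then ((2 * base) > (count * total)) is true, then count=-10, then result=1, then (turn=2), then result=4, then delta=1, then (turn=3), then delta=1, then (turn=4), then delta=1, then (turn=5), then delta=1, then (turn=6), then delta=1, then (turn=7), then delta=1, then result=-240, then returns -120
calc_v2: total=2, then count=-1, then ((base + base) > (count * total)) is true, then count=-9, then result=1, then (turn=2), then result=4, then delta=1, then (turn=3), then delta=1, then (turn=4), then delta=1, then (turn=5), then delta=1, then (turn=6), then delta=1, then (turn=7), then delta=1, then result=-189, then returns -108
verdict: not equivalent; witness: base=1, step=-3


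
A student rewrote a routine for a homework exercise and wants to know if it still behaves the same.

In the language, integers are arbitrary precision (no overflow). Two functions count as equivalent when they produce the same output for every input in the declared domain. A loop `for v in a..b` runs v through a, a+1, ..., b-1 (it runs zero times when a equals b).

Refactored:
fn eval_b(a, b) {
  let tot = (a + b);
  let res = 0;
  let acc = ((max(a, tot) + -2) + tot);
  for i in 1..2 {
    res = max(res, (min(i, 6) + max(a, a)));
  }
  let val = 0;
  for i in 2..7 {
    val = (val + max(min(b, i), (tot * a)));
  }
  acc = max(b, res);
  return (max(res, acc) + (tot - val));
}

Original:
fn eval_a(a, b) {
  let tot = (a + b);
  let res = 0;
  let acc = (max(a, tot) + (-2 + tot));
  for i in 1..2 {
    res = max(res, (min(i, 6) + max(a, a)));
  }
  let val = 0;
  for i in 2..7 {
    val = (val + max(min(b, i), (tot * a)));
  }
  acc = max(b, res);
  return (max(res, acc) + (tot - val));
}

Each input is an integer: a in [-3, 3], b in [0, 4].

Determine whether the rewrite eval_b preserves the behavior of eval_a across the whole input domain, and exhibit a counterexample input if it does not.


Side by side, the visible changes include: same computation, different form.
Tracing a=3, b=0: eval_a: tot=3, then res=0, then acc=4, then (i=1), then res=4, then val=0, then (i=2), then val=9, then (i=3), then val=18, then (i=4), then val=27, then (i=5), then val=36, then (i=6), then val=45, then acc=4, then returns -38 | eval_b: tot=3, then res=0, then acc=4, then (i=1), then res=4, then val=0, then (i=2), then val=9, then (i=3), then val=18, then (i=4), then val=27, then (i=5), then val=36, then (i=6), then val=45, then acc=4, then returns -38 — matching result -38.
Checked all 35 inputs in the declared domain: the outputs agree on every one.
verdict: equivalent


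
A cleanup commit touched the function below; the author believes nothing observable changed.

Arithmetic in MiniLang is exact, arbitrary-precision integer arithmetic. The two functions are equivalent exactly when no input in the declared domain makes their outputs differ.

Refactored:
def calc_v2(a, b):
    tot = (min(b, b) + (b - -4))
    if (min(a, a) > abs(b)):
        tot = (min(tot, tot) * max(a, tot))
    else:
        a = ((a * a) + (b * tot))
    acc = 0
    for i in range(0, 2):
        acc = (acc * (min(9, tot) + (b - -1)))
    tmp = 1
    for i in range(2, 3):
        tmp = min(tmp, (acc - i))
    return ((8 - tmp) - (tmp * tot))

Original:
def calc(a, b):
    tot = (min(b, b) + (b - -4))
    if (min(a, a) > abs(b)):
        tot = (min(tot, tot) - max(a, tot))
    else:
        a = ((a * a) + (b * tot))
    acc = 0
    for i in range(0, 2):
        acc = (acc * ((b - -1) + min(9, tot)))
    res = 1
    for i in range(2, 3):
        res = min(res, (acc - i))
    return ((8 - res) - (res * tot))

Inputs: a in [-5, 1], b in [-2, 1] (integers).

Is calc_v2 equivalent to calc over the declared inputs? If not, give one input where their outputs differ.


Take a=1, b=0.
calc: tot = 4; (min(a, a) > abs(b)) -> true; tot = 0; acc = 0; [i=0]; acc = 0; [i=1]; acc = 0; res = 1; [i=2]; res = -2; return 10
calc_v2: tot = 4; (min(a, a) > abs(b)) -> true; tot = 16; acc = 0; [i=0]; acc = 0; [i=1]; acc = 0; tmp = 1; [i=2]; tmp = -2; return 42
10 vs 42 — the two versions disagree here.
verdict: not equivalent; witness: a=1, b=0


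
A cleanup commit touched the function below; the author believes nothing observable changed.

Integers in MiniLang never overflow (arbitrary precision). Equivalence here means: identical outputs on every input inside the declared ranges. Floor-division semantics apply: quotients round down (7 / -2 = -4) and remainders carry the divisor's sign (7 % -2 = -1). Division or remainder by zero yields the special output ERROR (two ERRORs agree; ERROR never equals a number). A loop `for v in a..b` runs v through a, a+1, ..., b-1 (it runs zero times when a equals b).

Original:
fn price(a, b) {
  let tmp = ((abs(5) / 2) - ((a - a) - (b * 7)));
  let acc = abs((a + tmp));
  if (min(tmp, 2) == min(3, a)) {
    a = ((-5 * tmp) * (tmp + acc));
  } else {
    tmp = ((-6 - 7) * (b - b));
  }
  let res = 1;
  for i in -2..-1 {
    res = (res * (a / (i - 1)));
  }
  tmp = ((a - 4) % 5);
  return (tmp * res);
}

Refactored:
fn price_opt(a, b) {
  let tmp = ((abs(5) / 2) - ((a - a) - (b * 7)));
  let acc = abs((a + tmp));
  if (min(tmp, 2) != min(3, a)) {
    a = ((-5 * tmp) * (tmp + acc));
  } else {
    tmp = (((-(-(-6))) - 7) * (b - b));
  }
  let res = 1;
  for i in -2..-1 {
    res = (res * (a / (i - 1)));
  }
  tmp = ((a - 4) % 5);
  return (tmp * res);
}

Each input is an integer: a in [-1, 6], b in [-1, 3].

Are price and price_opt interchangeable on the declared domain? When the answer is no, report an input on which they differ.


Take a=-1, b=-1.
price: tmp = -5; acc = 6; (min(tmp, 2) == min(3, a)) -> false; tmp = 0; res = 1; [i=-2]; res = 0; tmp = 0; return 0
price_opt: tmp = -5; acc = 6; (min(tmp, 2) != min(3, a)) -> true; a = 25; res = 1; [i=-2]; res = -9; tmp = 1; return -9
0 != -9, so the rewrite changes behavior.
verdict: not equivalent; witness: a=-1, b=-1


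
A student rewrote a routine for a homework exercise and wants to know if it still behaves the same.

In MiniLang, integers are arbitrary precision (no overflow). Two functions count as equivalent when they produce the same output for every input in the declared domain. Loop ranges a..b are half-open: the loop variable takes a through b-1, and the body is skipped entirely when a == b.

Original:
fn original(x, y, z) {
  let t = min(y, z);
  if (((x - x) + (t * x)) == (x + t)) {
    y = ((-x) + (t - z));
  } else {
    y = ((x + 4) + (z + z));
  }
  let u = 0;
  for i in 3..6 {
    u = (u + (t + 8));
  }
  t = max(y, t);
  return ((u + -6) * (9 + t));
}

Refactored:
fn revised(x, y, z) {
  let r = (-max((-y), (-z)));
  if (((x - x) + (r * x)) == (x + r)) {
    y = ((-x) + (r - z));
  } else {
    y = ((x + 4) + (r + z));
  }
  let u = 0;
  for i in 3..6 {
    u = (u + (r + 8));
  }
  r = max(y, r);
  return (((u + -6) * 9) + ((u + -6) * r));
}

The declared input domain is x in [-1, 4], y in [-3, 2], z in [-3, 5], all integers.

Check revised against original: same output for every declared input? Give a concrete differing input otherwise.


The rewrite breaks on x=-1, y=-3, z=-2, where the results are 72 and 63.
original: t = -3; (((x - x) + (t * x)) == (x + t)) -> false; y = -1; u = 0; [i=3]; u = 5; [i=4]; u = 10; [i=5]; u = 15; t = -1; return 72
revised: r = -3; (((x - x) + (r * x)) == (x + r)) -> false; y = -2; u = 0; [i=3]; u = 5; [i=4]; u = 10; [i=5]; u = 15; r = -2; return 63
verdict: not equivalent; witness: x=-1, y=-3, z=-2


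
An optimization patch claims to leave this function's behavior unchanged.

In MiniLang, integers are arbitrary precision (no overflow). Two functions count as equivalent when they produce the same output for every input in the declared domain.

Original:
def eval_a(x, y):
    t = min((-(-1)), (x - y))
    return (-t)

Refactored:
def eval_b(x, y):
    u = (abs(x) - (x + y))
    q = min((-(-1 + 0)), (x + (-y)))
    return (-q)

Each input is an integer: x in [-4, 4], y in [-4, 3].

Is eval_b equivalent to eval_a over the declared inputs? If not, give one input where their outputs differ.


Side by side, the visible changes include: local variable names differ, and min/max/abs usage differs, and statement counts differ, and constant usage differs, and arithmetic usage differs.
One worked example (x=3, y=3) — eval_a: t becomes 0; next final value 0; eval_b: u becomes -3; next q becomes 0; next final value 0; agreement on 0.
Sweeping the whole domain (72 inputs) finds no disagreement.
verdict: equivalent


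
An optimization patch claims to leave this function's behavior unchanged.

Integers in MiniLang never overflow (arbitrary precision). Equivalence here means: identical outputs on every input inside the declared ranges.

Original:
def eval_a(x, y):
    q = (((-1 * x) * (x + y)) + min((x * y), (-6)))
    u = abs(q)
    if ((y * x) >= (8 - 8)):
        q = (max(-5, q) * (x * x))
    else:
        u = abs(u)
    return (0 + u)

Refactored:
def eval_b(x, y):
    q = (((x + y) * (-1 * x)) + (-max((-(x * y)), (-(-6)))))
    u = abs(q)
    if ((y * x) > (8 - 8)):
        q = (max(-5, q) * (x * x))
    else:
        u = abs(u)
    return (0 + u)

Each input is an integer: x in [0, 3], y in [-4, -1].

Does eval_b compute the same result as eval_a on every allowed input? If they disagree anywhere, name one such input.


Equivalent. Although `((y * x) >= (8 - 8))` became `((y * x) > (8 - 8))`, no input in the stated domain can expose it.
Every one of the 16 inputs gives matching results.
One worked example (x=1, y=-4) — eval_a: q = -3; u = 3; ((y * x) >= (8 - 8)) -> false; u = 3; return 3; eval_b: q = -3; u = 3; ((y * x) > (8 - 8)) -> false; u = 3; return 3; agreement on 3.
verdict: equivalent


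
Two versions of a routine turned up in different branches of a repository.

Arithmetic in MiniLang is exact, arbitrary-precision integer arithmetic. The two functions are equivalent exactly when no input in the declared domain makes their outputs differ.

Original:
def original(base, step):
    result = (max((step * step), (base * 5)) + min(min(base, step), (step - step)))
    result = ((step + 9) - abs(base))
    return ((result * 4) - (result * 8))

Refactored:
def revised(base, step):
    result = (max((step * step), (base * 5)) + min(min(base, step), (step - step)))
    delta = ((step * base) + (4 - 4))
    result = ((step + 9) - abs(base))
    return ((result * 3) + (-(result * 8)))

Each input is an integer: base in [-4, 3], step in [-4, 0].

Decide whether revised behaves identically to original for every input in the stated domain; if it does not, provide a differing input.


Evaluate both at base=-4, step=-4.
original: result=12, then result=1, then returns -4
revised: result=12, then delta=16, then result=1, then returns -5
-4 against -5: the behavior changed.
verdict: not equivalent; witness: base=-4, step=-4


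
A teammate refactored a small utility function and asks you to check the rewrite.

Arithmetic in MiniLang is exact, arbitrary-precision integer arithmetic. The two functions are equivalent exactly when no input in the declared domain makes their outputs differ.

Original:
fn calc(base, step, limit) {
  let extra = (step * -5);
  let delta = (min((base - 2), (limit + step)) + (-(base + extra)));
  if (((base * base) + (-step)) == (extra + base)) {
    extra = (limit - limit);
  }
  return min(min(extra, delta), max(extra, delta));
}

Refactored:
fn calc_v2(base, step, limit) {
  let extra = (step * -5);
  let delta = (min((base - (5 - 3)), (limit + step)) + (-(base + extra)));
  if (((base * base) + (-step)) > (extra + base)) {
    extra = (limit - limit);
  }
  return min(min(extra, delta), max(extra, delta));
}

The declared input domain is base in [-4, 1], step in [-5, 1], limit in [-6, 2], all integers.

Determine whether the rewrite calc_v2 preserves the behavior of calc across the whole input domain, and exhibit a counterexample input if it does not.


Evaluate both at base=-4, step=1, limit=-6.
calc: extra becomes -5; next delta becomes 3; next (((base * base) + (-step)) == (extra + base)) evaluates to false; next final value -5
calc_v2: extra becomes -5; next delta becomes 3; next (((base * base) + (-step)) > (extra + base)) evaluates to true; next extra becomes 0; next final value 0
-5 vs 0 — the two versions disagree here.
verdict: not equivalent; witness: base=-4, step=1, limit=-6


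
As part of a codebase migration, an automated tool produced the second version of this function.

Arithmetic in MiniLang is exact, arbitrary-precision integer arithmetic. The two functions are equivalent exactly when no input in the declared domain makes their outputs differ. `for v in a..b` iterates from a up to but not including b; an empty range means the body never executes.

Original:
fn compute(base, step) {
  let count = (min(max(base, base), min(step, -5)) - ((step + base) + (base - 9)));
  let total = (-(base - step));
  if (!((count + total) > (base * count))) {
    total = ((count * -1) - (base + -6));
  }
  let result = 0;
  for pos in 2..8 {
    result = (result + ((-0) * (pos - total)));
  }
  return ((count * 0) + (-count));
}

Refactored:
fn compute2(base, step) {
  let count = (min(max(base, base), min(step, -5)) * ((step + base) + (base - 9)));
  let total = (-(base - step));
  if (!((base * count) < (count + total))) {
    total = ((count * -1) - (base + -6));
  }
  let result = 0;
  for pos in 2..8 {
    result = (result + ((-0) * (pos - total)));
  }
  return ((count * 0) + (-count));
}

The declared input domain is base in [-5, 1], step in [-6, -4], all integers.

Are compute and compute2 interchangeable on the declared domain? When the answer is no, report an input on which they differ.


On input base=-5, step=-6, compute returns -19 while compute2 returns -150.
verdict: not equivalent; witness: base=-5, step=-6


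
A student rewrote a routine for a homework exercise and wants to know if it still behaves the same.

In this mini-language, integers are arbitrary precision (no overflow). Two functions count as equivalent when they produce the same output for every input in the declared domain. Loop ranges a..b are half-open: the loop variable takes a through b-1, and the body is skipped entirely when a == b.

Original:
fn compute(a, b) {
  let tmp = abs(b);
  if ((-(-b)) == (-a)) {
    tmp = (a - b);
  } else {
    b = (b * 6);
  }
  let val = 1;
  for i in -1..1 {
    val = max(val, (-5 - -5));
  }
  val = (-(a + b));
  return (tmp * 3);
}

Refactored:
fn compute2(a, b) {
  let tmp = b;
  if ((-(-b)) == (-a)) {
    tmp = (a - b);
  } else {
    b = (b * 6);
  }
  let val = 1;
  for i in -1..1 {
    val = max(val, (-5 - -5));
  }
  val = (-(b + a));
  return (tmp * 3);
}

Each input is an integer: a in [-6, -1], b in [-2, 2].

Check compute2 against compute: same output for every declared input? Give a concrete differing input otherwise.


There is a counterexample at a=-6, b=-2: 6 on one side, -6 on the other.
compute: tmp becomes 2; next ((-(-b)) == (-a)) evaluates to false; next b becomes -12; next val becomes 1; next at i=-1:; next val becomes 1; next at i=0:; next val becomes 1; next val becomes 18; next final value 6
compute2: tmp becomes -2; next ((-(-b)) == (-a)) evaluates to false; next b becomes -12; next val becomes 1; next at i=-1:; next val becomes 1; next at i=0:; next val becomes 1; next val becomes 18; next final value -6
verdict: not equivalent; witness: a=-6, b=-2


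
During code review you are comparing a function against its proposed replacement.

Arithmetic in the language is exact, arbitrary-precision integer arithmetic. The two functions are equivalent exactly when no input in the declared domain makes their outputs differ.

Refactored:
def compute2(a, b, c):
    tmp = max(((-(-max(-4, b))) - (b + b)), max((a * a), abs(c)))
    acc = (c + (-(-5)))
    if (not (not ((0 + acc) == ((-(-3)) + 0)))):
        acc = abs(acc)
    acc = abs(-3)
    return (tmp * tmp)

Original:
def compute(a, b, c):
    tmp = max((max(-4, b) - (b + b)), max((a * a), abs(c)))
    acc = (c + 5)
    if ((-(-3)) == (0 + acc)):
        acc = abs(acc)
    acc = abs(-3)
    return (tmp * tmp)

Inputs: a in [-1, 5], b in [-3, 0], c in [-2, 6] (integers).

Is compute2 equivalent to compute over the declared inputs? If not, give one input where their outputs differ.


The two versions differ — the changes include boolean connective usage differs, and constant usage differs, and arithmetic usage differs.
Spot check at a=2, b=-1, c=1 — compute: tmp=4, then acc=6, then ((-(-3)) == (0 + acc)) is false, then acc=3, then returns 16. compute2: tmp=4, then acc=6, then (not (not ((0 + acc) == ((-(-3)) + 0)))) is false, then acc=3, then returns 16. Both give 16.
An exhaustive pass over the 252 declared inputs shows identical outputs.
verdict: equivalent


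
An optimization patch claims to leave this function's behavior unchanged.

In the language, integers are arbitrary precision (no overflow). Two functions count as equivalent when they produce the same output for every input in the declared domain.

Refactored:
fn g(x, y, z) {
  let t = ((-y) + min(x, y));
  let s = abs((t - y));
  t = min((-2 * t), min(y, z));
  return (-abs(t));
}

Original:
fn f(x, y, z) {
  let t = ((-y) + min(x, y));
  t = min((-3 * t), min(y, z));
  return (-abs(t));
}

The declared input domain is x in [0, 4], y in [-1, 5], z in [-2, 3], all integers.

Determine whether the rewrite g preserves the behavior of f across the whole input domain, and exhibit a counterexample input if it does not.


x=2, y=3, z=3 yields -3 from f but -2 from g.
verdict: not equivalent; witness: x=2, y=3, z=3


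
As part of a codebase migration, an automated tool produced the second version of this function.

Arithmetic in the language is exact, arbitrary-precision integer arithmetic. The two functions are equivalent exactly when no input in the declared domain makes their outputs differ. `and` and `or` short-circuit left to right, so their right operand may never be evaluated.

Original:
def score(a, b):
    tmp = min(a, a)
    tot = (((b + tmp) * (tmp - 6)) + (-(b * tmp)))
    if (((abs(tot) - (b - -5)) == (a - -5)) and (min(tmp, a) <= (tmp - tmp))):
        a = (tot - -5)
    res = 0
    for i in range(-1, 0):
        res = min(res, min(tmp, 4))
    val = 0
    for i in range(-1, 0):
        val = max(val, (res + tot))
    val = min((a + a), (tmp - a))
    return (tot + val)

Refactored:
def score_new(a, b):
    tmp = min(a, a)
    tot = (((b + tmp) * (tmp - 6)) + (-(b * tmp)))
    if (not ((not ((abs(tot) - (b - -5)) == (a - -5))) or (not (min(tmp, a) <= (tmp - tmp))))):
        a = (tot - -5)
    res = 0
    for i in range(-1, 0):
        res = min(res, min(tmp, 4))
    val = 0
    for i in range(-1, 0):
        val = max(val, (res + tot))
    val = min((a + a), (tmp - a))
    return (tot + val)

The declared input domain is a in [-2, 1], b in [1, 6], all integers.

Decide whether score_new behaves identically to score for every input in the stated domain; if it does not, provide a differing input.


Comparing the listings, the differences include: boolean connective usage differs.
One worked example (a=1, b=4) — score: tmp = 1; tot = -29; (((abs(tot) - (b - -5)) == (a - -5)) and (min(tmp, a) <= (tmp - tmp))) -> false; res = 0; [i=-1]; res = 0; val = 0; [i=-1]; val = 0; val = 0; return -29; score_new: tmp = 1; tot = -29; (not ((not ((abs(tot) - (b - -5)) == (a - -5))) or (not (min(tmp, a) <= (tmp - tmp))))) -> false; res = 0; [i=-1]; res = 0; val = 0; [i=-1]; val = 0; val = 0; return -29; agreement on -29.
Every one of the 24 inputs gives matching results.
verdict: equivalent
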